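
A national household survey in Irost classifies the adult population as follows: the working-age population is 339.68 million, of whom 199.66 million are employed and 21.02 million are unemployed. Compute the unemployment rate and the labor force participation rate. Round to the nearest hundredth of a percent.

Unemployment rate ≈ 9.53%; labor force participation rate ≈ 64.97%.

Labor force = employed + unemployed = 199.66 + 21.02 = 220.68 million.
Unemployment rate = 21.02 / 220.68 = 9.53%.
Labor force participation rate = 220.68 / 339.68 = 64.97%.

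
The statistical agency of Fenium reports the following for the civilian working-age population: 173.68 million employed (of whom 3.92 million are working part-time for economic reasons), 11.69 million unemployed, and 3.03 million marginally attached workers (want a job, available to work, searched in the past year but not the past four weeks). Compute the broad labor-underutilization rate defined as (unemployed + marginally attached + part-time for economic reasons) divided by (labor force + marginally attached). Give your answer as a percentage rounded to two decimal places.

Labor force = 173.68 + 11.69 = 185.37 million.
Numerator = 11.69 + 3.03 + 3.92 = 18.64 million.
Denominator = 185.37 + 3.03 = 188.40 million.
Broad rate = 18.64 / 188.40 = 9.89%.

Broad underutilization rate ≈ 9.89%.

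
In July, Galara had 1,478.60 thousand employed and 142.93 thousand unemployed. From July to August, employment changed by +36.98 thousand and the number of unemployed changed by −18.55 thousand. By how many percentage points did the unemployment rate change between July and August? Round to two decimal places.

July: labor force = 1,478.60 + 142.93 = 1,621.53; u = 142.93/1,621.53 = 8.81%.
August: labor force = 1,515.58 + 124.38 = 1,639.96; u = 124.38/1,639.96 = 7.58%.
Change = 7.58% − 8.81% = −1.23 pp.

The unemployment rate changed by −1.23 percentage points.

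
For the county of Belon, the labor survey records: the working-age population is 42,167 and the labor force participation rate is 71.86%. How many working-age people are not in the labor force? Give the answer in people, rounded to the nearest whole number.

About 11,866 are not in the labor force.

Share not in the labor force = 1 − 0.7186 = 0.2814.
Not in labor force = 0.2814 × 42,167 ≈ 11,866.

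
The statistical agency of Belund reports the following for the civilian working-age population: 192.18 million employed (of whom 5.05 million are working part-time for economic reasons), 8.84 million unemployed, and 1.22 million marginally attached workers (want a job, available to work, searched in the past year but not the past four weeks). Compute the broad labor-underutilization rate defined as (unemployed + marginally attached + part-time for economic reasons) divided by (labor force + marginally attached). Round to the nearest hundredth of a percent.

Labor force = 192.18 + 8.84 = 201.02 million.
Numerator = 8.84 + 1.22 + 5.05 = 15.11 million.
Denominator = 201.02 + 1.22 = 202.24 million.
Broad rate = 15.11 / 202.24 = 7.47%.

Broad underutilization rate ≈ 7.47%.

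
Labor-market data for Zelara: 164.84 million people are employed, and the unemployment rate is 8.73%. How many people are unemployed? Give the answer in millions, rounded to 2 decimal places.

About 15.77 million are unemployed.

Let U be the number unemployed. The labor force is E + U, and U/(E+U) = 0.0873.
So U = 0.0873 × 164.84 / (1 − 0.0873) = 14.3905 / 0.9127 ≈ 15.77 million.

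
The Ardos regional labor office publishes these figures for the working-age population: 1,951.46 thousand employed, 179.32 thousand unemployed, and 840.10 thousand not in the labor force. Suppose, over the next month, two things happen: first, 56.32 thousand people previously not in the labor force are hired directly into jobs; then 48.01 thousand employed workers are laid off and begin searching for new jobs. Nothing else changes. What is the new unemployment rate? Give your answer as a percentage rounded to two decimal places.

Initially, labor force = 1,951.46 + 179.32 = 2,130.78 thousand, so u = 179.32/2,130.78 = 8.42%.
After the first change, employed and labor force both rise by 56.32; unemployed unchanged → E = 2,007.78, U = 179.32, labor force = 2,187.10 thousand.
After the second change, employed falls and unemployed rises by 48.01; labor force unchanged → E = 1,959.77, U = 227.33, labor force = 2,187.10 thousand.
New unemployment rate = 227.33 / 2,187.10 = 10.39%.

New unemployment rate ≈ 10.39%.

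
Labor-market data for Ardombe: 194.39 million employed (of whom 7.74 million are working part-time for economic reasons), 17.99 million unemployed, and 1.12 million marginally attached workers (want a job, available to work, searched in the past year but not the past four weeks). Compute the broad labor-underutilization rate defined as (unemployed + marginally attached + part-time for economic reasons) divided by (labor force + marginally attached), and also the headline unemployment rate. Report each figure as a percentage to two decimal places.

Labor force = 194.39 + 17.99 = 212.38 million.
Numerator = 17.99 + 1.12 + 7.74 = 26.85 million.
Denominator = 212.38 + 1.12 = 213.50 million.
Broad rate = 26.85 / 213.50 = 12.58%.
Headline unemployment rate = 17.99 / 212.38 = 8.47%.

Broad underutilization rate ≈ 12.58%; headline unemployment rate ≈ 8.47%.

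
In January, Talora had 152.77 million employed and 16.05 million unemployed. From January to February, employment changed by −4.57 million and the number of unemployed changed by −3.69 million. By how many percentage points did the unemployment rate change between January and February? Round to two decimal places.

January: labor force = 152.77 + 16.05 = 168.82; u = 16.05/168.82 = 9.51%.
February: labor force = 148.20 + 12.36 = 160.56; u = 12.36/160.56 = 7.70%.
Change = 7.70% − 9.51% = −1.81 pp.

The unemployment rate changed by −1.81 percentage points.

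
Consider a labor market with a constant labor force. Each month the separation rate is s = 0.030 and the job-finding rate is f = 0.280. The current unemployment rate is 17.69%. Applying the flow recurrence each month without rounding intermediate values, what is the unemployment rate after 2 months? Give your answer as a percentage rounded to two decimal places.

With a fixed labor force, u_{t+1} = u_t + s·(1−u_t) − f·u_t = u_t·(1−s−f) + s.
Here 1−s−f = 0.690 and s = 0.030.
u_1 = 0.176900 × 0.690 + 0.030 = 0.152061.
u_2 = 0.152061 × 0.690 + 0.030 = 0.134922.

Unemployment rate after two months ≈ 13.49%.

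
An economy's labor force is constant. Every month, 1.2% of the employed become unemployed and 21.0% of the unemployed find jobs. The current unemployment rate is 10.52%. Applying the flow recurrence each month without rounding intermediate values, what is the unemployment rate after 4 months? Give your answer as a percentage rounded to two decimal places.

Unemployment rate after four months ≈ 7.28%.

With a fixed labor force, u_{t+1} = u_t + s·(1−u_t) − f·u_t = u_t·(1−s−f) + s.
Here 1−s−f = 0.778 and s = 0.012.
u_1 = 0.105200 × 0.778 + 0.012 = 0.093846.
u_2 = 0.093846 × 0.778 + 0.012 = 0.085012.
u_3 = 0.085012 × 0.778 + 0.012 = 0.078139.
u_4 = 0.078139 × 0.778 + 0.012 = 0.072792.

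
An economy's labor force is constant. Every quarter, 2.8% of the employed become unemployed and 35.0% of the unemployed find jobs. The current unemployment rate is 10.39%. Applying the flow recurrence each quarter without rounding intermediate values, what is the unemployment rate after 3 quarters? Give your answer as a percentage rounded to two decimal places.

Unemployment rate after three quarters ≈ 8.13%.

With a fixed labor force, u_{t+1} = u_t + s·(1−u_t) − f·u_t = u_t·(1−s−f) + s.
Here 1−s−f = 0.622 and s = 0.028.
u_1 = 0.103900 × 0.622 + 0.028 = 0.092626.
u_2 = 0.092626 × 0.622 + 0.028 = 0.085613.
u_3 = 0.085613 × 0.622 + 0.028 = 0.081251.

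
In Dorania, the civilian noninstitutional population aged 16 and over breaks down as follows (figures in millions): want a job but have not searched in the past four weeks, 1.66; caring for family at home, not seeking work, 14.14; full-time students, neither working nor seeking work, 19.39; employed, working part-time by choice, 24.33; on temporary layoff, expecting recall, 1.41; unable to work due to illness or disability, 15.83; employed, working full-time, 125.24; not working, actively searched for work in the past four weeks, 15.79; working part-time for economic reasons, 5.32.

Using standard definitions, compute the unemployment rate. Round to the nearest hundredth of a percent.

Unemployment rate ≈ 9.99%.

Employed = 24.33 + 125.24 + 5.32 = 154.89 million (anyone who worked, including part-time for economic reasons, counts as employed).
Unemployed = 1.41 + 15.79 = 17.20 million (jobless and actively searching, or on temporary layoff).
Labor force = 154.89 + 17.20 = 172.09 million.
Unemployment rate = 17.20 / 172.09 = 9.99%.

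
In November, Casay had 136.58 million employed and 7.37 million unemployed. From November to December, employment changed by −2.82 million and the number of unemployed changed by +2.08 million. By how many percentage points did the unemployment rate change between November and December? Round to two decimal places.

The unemployment rate changed by +1.48 percentage points.

November: labor force = 136.58 + 7.37 = 143.95; u = 7.37/143.95 = 5.12%.
December: labor force = 133.76 + 9.45 = 143.21; u = 9.45/143.21 = 6.60%.
Change = 6.60% − 5.12% = +1.48 pp.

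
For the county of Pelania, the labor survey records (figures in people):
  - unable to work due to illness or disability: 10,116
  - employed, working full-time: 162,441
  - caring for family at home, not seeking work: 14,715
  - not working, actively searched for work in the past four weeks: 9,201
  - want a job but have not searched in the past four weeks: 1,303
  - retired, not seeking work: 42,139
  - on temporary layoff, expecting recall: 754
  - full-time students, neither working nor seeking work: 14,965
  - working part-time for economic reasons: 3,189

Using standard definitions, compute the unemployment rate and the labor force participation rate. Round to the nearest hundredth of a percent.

Employed = 162,441 + 3,189 = 165,630 (anyone who worked, including part-time for economic reasons, counts as employed).
Unemployed = 9,201 + 754 = 9,955 (jobless and actively searching, or on temporary layoff).
Labor force = 165,630 + 9,955 = 175,585.
Not in labor force = 10,116 + 14,715 + 1,303 + 42,139 + 14,965 = 83,238 (those not working and not actively searching are outside the labor force — including those who want a job but have given up searching).
Civilian working-age population = 175,585 + 83,238 = 258,823.
Unemployment rate = 9,955 / 175,585 = 5.67%.
Labor force participation rate = 175,585 / 258,823 = 67.84%.

Unemployment rate ≈ 5.67%; labor force participation rate ≈ 67.84%.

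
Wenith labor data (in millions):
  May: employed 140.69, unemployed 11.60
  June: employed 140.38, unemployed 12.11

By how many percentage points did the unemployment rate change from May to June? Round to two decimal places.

May: labor force = 140.69 + 11.60 = 152.29; u = 11.60/152.29 = 7.62%.
June: labor force = 140.38 + 12.11 = 152.49; u = 12.11/152.49 = 7.94%.
Change = 7.94% − 7.62% = +0.32 pp.

The unemployment rate changed by +0.32 percentage points.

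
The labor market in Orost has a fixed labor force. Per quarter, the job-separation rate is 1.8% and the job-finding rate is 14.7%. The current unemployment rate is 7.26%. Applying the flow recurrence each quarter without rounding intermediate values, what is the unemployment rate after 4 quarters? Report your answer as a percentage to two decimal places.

With a fixed labor force, u_{t+1} = u_t + s·(1−u_t) − f·u_t = u_t·(1−s−f) + s.
Here 1−s−f = 0.835 and s = 0.018.
u_1 = 0.072600 × 0.835 + 0.018 = 0.078621.
u_2 = 0.078621 × 0.835 + 0.018 = 0.083649.
u_3 = 0.083649 × 0.835 + 0.018 = 0.087847.
u_4 = 0.087847 × 0.835 + 0.018 = 0.091352.

Unemployment rate after four quarters ≈ 9.14%.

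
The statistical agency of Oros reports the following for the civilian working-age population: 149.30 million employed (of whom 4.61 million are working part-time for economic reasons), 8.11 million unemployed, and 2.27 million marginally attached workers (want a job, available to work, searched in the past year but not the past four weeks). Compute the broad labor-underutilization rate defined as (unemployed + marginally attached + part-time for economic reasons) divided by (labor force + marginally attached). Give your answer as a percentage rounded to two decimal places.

Labor force = 149.30 + 8.11 = 157.41 million.
Numerator = 8.11 + 2.27 + 4.61 = 14.99 million.
Denominator = 157.41 + 2.27 = 159.68 million.
Broad rate = 14.99 / 159.68 = 9.39%.

Broad underutilization rate ≈ 9.39%.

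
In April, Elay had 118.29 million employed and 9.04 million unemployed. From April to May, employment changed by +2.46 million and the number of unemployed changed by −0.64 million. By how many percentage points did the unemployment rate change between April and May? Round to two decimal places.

April: labor force = 118.29 + 9.04 = 127.33; u = 9.04/127.33 = 7.10%.
May: labor force = 120.75 + 8.40 = 129.15; u = 8.40/129.15 = 6.50%.
Change = 6.50% − 7.10% = −0.60 pp.

The unemployment rate changed by −0.60 percentage points.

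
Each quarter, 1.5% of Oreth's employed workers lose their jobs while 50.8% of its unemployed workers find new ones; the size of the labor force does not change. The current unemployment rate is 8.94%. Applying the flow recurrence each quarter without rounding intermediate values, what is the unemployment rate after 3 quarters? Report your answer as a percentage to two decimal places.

Unemployment rate after three quarters ≈ 3.53%.

With a fixed labor force, u_{t+1} = u_t + s·(1−u_t) − f·u_t = u_t·(1−s−f) + s.
Here 1−s−f = 0.477 and s = 0.015.
u_1 = 0.089400 × 0.477 + 0.015 = 0.057644.
u_2 = 0.057644 × 0.477 + 0.015 = 0.042496.
u_3 = 0.042496 × 0.477 + 0.015 = 0.035271.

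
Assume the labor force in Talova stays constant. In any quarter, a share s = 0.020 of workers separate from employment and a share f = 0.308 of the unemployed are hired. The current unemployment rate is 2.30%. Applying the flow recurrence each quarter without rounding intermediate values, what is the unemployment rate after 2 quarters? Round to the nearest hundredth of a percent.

Unemployment rate after two quarters ≈ 4.38%.

With a fixed labor force, u_{t+1} = u_t + s·(1−u_t) − f·u_t = u_t·(1−s−f) + s.
Here 1−s−f = 0.672 and s = 0.020.
u_1 = 0.023000 × 0.672 + 0.020 = 0.035456.
u_2 = 0.035456 × 0.672 + 0.020 = 0.043826.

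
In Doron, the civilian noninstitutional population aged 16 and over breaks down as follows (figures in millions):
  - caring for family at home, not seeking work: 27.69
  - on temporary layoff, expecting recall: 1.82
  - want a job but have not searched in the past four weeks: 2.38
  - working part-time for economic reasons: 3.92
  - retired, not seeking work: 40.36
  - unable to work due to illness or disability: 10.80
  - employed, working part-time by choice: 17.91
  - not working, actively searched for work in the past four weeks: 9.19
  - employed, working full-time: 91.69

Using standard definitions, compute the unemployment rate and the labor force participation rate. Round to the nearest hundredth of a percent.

Unemployment rate ≈ 8.84%; labor force participation rate ≈ 60.52%.

Employed = 3.92 + 17.91 + 91.69 = 113.52 million (anyone who worked, including part-time for economic reasons, counts as employed).
Unemployed = 1.82 + 9.19 = 11.01 million (jobless and actively searching, or on temporary layoff).
Labor force = 113.52 + 11.01 = 124.53 million.
Not in labor force = 27.69 + 2.38 + 40.36 + 10.80 = 81.23 million (those not working and not actively searching are outside the labor force — including those who want a job but have given up searching).
Civilian working-age population = 124.53 + 81.23 = 205.76 million.
Unemployment rate = 11.01 / 124.53 = 8.84%.
Labor force participation rate = 124.53 / 205.76 = 60.52%.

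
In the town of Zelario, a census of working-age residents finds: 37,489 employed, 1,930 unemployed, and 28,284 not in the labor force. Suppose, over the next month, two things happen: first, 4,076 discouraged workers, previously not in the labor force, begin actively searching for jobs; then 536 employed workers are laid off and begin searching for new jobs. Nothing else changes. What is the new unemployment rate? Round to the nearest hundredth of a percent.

Initially, labor force = 37,489 + 1,930 = 39,419, so u = 1,930/39,419 = 4.90%.
After the first change, unemployed and labor force both rise by 4,076 → E = 37,489, U = 6,006, labor force = 43,495.
After the second change, employed falls and unemployed rises by 536; labor force unchanged → E = 36,953, U = 6,542, labor force = 43,495.
New unemployment rate = 6,542 / 43,495 = 15.04%.

New unemployment rate ≈ 15.04%.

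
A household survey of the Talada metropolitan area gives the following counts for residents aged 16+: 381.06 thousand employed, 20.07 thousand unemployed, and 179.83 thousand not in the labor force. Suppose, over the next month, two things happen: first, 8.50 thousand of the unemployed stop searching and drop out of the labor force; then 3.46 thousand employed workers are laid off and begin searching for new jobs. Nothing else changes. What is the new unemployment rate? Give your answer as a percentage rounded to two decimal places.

Initially, labor force = 381.06 + 20.07 = 401.13 thousand, so u = 20.07/401.13 = 5.00%.
After the first change, unemployed and labor force both fall by 8.50 → E = 381.06, U = 11.57, labor force = 392.63 thousand.
After the second change, employed falls and unemployed rises by 3.46; labor force unchanged → E = 377.60, U = 15.03, labor force = 392.63 thousand.
New unemployment rate = 15.03 / 392.63 = 3.83%.

New unemployment rate ≈ 3.83%.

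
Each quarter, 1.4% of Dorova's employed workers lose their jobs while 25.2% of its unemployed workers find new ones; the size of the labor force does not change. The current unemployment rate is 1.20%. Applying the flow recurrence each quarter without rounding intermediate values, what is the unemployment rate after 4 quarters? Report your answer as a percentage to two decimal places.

Unemployment rate after four quarters ≈ 4.08%.

With a fixed labor force, u_{t+1} = u_t + s·(1−u_t) − f·u_t = u_t·(1−s−f) + s.
Here 1−s−f = 0.734 and s = 0.014.
u_1 = 0.012000 × 0.734 + 0.014 = 0.022808.
u_2 = 0.022808 × 0.734 + 0.014 = 0.030741.
u_3 = 0.030741 × 0.734 + 0.014 = 0.036564.
u_4 = 0.036564 × 0.734 + 0.014 = 0.040838.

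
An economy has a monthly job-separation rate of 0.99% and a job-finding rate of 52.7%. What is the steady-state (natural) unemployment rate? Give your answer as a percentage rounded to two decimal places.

Steady-state unemployment rate ≈ 1.84%.

At steady state the flows balance: s·E = f·U, so U/(E+U) = s/(s+f).
u* = 0.99 / (0.99 + 52.7) = 0.99 / 53.69 = 1.84%.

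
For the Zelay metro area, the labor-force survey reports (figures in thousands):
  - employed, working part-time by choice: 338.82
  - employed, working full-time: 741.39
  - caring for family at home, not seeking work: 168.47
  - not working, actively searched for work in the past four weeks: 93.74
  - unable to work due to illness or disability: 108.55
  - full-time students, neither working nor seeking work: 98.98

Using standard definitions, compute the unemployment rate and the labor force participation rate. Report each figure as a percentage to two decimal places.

Unemployment rate ≈ 7.99%; labor force participation rate ≈ 75.74%.

Employed = 338.82 + 741.39 = 1,080.21 thousand.
Unemployed = 93.74 thousand.
Labor force = 1,080.21 + 93.74 = 1,173.95 thousand.
Not in labor force = 168.47 + 108.55 + 98.98 = 376.00 thousand (those not working and not actively searching are outside the labor force).
Civilian working-age population = 1,173.95 + 376.00 = 1,549.95 thousand.
Unemployment rate = 93.74 / 1,173.95 = 7.99%.
Labor force participation rate = 1,173.95 / 1,549.95 = 75.74%.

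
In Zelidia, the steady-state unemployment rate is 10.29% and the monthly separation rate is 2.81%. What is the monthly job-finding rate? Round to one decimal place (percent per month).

Job-finding rate ≈ 24.5% per month.

From u* = s/(s+f): f = s·(1−u)/u.
f = 2.81 × (1 − 0.1029) / 0.1029 = 2.5209 / 0.1029 ≈ 24.5% per month.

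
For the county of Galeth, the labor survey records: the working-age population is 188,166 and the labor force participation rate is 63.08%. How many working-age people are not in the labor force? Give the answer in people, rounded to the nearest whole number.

Share not in the labor force = 1 − 0.6308 = 0.3692.
Not in labor force = 0.3692 × 188,166 ≈ 69,471.

About 69,471 are not in the labor force.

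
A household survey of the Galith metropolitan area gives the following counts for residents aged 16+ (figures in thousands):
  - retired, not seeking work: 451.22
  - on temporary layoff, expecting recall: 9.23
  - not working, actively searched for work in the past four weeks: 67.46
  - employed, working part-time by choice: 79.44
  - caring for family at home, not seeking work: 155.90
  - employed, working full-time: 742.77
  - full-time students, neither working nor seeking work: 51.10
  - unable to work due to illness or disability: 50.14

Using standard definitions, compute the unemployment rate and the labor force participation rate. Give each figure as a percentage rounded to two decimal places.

Employed = 79.44 + 742.77 = 822.21 thousand.
Unemployed = 9.23 + 67.46 = 76.69 thousand (jobless and actively searching, or on temporary layoff).
Labor force = 822.21 + 76.69 = 898.90 thousand.
Not in labor force = 451.22 + 155.90 + 51.10 + 50.14 = 708.36 thousand (those not working and not actively searching are outside the labor force).
Civilian working-age population = 898.90 + 708.36 = 1,607.26 thousand.
Unemployment rate = 76.69 / 898.90 = 8.53%.
Labor force participation rate = 898.90 / 1,607.26 = 55.93%.

Unemployment rate ≈ 8.53%; labor force participation rate ≈ 55.93%.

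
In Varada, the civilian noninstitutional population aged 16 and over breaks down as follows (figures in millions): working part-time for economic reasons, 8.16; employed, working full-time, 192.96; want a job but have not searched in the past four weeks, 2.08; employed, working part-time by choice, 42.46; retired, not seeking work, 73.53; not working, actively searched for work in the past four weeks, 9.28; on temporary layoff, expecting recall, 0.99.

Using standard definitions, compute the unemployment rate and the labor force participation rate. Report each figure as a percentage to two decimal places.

Employed = 8.16 + 192.96 + 42.46 = 243.58 million (anyone who worked, including part-time for economic reasons, counts as employed).
Unemployed = 9.28 + 0.99 = 10.27 million (jobless and actively searching, or on temporary layoff).
Labor force = 243.58 + 10.27 = 253.85 million.
Not in labor force = 2.08 + 73.53 = 75.61 million (those not working and not actively searching are outside the labor force — including those who want a job but have given up searching).
Civilian working-age population = 253.85 + 75.61 = 329.46 million.
Unemployment rate = 10.27 / 253.85 = 4.05%.
Labor force participation rate = 253.85 / 329.46 = 77.05%.

Unemployment rate ≈ 4.05%; labor force participation rate ≈ 77.05%.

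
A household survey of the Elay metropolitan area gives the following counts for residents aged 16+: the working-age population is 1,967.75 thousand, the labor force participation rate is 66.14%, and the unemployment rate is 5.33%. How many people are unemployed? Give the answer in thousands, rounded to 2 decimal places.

Labor force = 0.6614 × 1,967.75 = 1,301.47 thousand.
Unemployed = 0.0533 × 1,301.47 ≈ 69.37 thousand.

About 69.37 thousand are unemployed.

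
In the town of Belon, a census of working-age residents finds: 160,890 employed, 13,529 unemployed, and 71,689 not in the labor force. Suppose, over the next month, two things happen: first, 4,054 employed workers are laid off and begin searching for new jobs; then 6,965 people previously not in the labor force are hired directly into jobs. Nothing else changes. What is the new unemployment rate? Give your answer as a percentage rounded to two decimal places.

New unemployment rate ≈ 9.69%.

Initially, labor force = 160,890 + 13,529 = 174,419, so u = 13,529/174,419 = 7.76%.
After the first change, employed falls and unemployed rises by 4,054; labor force unchanged → E = 156,836, U = 17,583, labor force = 174,419.
After the second change, employed and labor force both rise by 6,965; unemployed unchanged → E = 163,801, U = 17,583, labor force = 181,384.
New unemployment rate = 17,583 / 181,384 = 9.69%.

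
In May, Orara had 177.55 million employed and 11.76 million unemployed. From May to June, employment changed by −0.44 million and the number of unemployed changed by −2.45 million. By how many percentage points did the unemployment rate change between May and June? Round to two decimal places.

May: labor force = 177.55 + 11.76 = 189.31; u = 11.76/189.31 = 6.21%.
June: labor force = 177.11 + 9.31 = 186.42; u = 9.31/186.42 = 4.99%.
Change = 4.99% − 6.21% = −1.22 pp.

The unemployment rate changed by −1.22 percentage points.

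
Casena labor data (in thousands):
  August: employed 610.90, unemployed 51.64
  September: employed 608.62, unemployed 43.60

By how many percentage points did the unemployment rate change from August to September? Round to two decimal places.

August: labor force = 610.90 + 51.64 = 662.54; u = 51.64/662.54 = 7.79%.
September: labor force = 608.62 + 43.60 = 652.22; u = 43.60/652.22 = 6.68%.
Change = 6.68% − 7.79% = −1.11 pp.

The unemployment rate changed by −1.11 percentage points.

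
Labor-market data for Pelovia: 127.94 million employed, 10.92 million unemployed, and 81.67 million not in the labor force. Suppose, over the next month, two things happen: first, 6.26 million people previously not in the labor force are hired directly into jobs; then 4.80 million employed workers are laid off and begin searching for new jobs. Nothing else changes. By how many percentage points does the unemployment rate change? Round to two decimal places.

The unemployment rate changes by +2.97 percentage points.

Initially, labor force = 127.94 + 10.92 = 138.86 million, so u = 10.92/138.86 = 7.86%.
After the first change, employed and labor force both rise by 6.26; unemployed unchanged → E = 134.20, U = 10.92, labor force = 145.12 million.
After the second change, employed falls and unemployed rises by 4.80; labor force unchanged → E = 129.40, U = 15.72, labor force = 145.12 million.
New unemployment rate = 15.72 / 145.12 = 10.83%.
Change = 10.83% − 7.86% = +2.97 percentage points.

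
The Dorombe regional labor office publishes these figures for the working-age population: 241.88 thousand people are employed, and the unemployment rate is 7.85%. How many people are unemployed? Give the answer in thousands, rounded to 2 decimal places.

Let U be the number unemployed. The labor force is E + U, and U/(E+U) = 0.0785.
So U = 0.0785 × 241.88 / (1 − 0.0785) = 18.9876 / 0.9215 ≈ 20.61 thousand.

About 20.61 thousand are unemployed.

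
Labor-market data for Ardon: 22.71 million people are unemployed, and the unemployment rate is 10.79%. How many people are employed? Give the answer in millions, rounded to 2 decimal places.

About 187.76 million are employed.

Labor force = U / u = 22.71 / 0.1079 ≈ 210.47 million.
Employed = labor force − unemployed = 210.47 − 22.71 = 187.76 million.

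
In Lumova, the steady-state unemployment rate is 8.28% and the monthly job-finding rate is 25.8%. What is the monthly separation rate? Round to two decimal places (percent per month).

Separation rate ≈ 2.33% per month.

From u* = s/(s+f): s = u·f/(1−u).
s = 0.0828 × 25.8 / (1 − 0.0828) = 2.1362 / 0.9172 ≈ 2.33% per month.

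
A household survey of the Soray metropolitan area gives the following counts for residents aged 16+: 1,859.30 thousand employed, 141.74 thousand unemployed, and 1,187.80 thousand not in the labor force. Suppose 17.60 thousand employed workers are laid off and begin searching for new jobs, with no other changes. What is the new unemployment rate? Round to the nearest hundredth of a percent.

Initially, labor force = 1,859.30 + 141.74 = 2,001.04 thousand, so u = 141.74/2,001.04 = 7.08%.
After the change, employed falls and unemployed rises by 17.60; labor force unchanged → E = 1,841.70, U = 159.34, labor force = 2,001.04 thousand.
New unemployment rate = 159.34 / 2,001.04 = 7.96%.

New unemployment rate ≈ 7.96%.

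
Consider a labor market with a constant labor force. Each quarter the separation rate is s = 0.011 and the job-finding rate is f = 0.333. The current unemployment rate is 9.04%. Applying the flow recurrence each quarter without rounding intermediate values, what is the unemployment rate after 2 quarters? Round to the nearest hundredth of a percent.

Unemployment rate after two quarters ≈ 5.71%.

With a fixed labor force, u_{t+1} = u_t + s·(1−u_t) − f·u_t = u_t·(1−s−f) + s.
Here 1−s−f = 0.656 and s = 0.011.
u_1 = 0.090400 × 0.656 + 0.011 = 0.070302.
u_2 = 0.070302 × 0.656 + 0.011 = 0.057118.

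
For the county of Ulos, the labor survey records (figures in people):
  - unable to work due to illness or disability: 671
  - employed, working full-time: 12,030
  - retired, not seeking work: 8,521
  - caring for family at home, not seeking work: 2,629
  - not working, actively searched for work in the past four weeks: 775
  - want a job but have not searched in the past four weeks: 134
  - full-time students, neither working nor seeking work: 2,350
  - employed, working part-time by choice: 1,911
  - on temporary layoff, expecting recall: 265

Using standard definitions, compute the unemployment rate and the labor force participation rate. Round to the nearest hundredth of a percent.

Unemployment rate ≈ 6.94%; labor force participation rate ≈ 51.15%.

Employed = 12,030 + 1,911 = 13,941.
Unemployed = 775 + 265 = 1,040 (jobless and actively searching, or on temporary layoff).
Labor force = 13,941 + 1,040 = 14,981.
Not in labor force = 671 + 8,521 + 2,629 + 134 + 2,350 = 14,305 (those not working and not actively searching are outside the labor force — including those who want a job but have given up searching).
Civilian working-age population = 14,981 + 14,305 = 29,286.
Unemployment rate = 1,040 / 14,981 = 6.94%.
Labor force participation rate = 14,981 / 29,286 = 51.15%.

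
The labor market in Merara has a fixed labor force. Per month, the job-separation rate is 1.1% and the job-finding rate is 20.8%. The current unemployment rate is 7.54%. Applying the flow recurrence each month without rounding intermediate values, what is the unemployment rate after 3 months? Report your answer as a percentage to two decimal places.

With a fixed labor force, u_{t+1} = u_t + s·(1−u_t) − f·u_t = u_t·(1−s−f) + s.
Here 1−s−f = 0.781 and s = 0.011.
u_1 = 0.075400 × 0.781 + 0.011 = 0.069887.
u_2 = 0.069887 × 0.781 + 0.011 = 0.065582.
u_3 = 0.065582 × 0.781 + 0.011 = 0.062220.

Unemployment rate after three months ≈ 6.22%.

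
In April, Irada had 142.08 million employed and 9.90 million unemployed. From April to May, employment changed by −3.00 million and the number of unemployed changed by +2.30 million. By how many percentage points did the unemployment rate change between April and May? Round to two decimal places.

The unemployment rate changed by +1.55 percentage points.

April: labor force = 142.08 + 9.90 = 151.98; u = 9.90/151.98 = 6.51%.
May: labor force = 139.08 + 12.20 = 151.28; u = 12.20/151.28 = 8.06%.
Change = 8.06% − 6.51% = +1.55 pp.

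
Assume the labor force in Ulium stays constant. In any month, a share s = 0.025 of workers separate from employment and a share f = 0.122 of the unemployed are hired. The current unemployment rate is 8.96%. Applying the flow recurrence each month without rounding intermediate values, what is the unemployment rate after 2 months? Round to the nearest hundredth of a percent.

Unemployment rate after two months ≈ 11.15%.

With a fixed labor force, u_{t+1} = u_t + s·(1−u_t) − f·u_t = u_t·(1−s−f) + s.
Here 1−s−f = 0.853 and s = 0.025.
u_1 = 0.089600 × 0.853 + 0.025 = 0.101429.
u_2 = 0.101429 × 0.853 + 0.025 = 0.111519.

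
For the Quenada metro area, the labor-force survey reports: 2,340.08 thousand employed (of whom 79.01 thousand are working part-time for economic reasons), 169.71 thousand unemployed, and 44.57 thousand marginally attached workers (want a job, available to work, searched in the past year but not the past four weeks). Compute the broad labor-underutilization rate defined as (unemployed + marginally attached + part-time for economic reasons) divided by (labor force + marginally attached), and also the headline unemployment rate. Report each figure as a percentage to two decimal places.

Labor force = 2,340.08 + 169.71 = 2,509.79 thousand.
Numerator = 169.71 + 44.57 + 79.01 = 293.29 thousand.
Denominator = 2,509.79 + 44.57 = 2,554.36 thousand.
Broad rate = 293.29 / 2,554.36 = 11.48%.
Headline unemployment rate = 169.71 / 2,509.79 = 6.76%.

Broad underutilization rate ≈ 11.48%; headline unemployment rate ≈ 6.76%.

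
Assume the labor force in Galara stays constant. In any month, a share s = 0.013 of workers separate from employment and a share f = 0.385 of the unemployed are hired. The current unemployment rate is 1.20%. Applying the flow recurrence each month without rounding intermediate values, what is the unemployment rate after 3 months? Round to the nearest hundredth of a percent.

With a fixed labor force, u_{t+1} = u_t + s·(1−u_t) − f·u_t = u_t·(1−s−f) + s.
Here 1−s−f = 0.602 and s = 0.013.
u_1 = 0.012000 × 0.602 + 0.013 = 0.020224.
u_2 = 0.020224 × 0.602 + 0.013 = 0.025175.
u_3 = 0.025175 × 0.602 + 0.013 = 0.028155.

Unemployment rate after three months ≈ 2.82%.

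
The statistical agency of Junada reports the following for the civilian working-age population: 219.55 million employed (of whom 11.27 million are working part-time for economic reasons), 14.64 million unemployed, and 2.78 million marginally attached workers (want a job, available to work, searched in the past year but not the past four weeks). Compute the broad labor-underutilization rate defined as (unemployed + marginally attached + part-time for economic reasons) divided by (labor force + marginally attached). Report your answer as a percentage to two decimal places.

Labor force = 219.55 + 14.64 = 234.19 million.
Numerator = 14.64 + 2.78 + 11.27 = 28.69 million.
Denominator = 234.19 + 2.78 = 236.97 million.
Broad rate = 28.69 / 236.97 = 12.11%.

Broad underutilization rate ≈ 12.11%.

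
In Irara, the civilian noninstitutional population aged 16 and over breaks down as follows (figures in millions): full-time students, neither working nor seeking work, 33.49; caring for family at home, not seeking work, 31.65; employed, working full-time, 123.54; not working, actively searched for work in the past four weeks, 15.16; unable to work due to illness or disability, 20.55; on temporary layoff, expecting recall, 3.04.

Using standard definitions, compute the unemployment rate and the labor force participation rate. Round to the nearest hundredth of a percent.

Employed = 123.54 million.
Unemployed = 15.16 + 3.04 = 18.20 million (jobless and actively searching, or on temporary layoff).
Labor force = 123.54 + 18.20 = 141.74 million.
Not in labor force = 33.49 + 31.65 + 20.55 = 85.69 million (those not working and not actively searching are outside the labor force).
Civilian working-age population = 141.74 + 85.69 = 227.43 million.
Unemployment rate = 18.20 / 141.74 = 12.84%.
Labor force participation rate = 141.74 / 227.43 = 62.32%.

Unemployment rate ≈ 12.84%; labor force participation rate ≈ 62.32%.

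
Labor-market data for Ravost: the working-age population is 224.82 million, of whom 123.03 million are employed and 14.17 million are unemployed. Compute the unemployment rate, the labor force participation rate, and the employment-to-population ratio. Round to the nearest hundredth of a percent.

Labor force = employed + unemployed = 123.03 + 14.17 = 137.20 million.
Unemployment rate = 14.17 / 137.20 = 10.33%.
Labor force participation rate = 137.20 / 224.82 = 61.03%.
Employment-population ratio = 123.03 / 224.82 = 54.72%.

Unemployment rate ≈ 10.33%; labor force participation rate ≈ 61.03%; employment-population ratio ≈ 54.72%.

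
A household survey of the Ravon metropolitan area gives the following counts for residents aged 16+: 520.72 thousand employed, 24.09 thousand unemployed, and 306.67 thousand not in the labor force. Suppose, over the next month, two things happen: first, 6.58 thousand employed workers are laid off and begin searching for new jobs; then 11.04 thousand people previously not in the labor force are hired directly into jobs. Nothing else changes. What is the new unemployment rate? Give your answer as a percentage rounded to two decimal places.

Initially, labor force = 520.72 + 24.09 = 544.81 thousand, so u = 24.09/544.81 = 4.42%.
After the first change, employed falls and unemployed rises by 6.58; labor force unchanged → E = 514.14, U = 30.67, labor force = 544.81 thousand.
After the second change, employed and labor force both rise by 11.04; unemployed unchanged → E = 525.18, U = 30.67, labor force = 555.85 thousand.
New unemployment rate = 30.67 / 555.85 = 5.52%.

New unemployment rate ≈ 5.52%.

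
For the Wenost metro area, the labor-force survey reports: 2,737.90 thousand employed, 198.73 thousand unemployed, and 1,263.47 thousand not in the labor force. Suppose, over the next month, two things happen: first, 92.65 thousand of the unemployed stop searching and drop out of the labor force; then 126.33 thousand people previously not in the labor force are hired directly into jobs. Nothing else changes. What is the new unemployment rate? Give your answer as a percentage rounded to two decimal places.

New unemployment rate ≈ 3.57%.

Initially, labor force = 2,737.90 + 198.73 = 2,936.63 thousand, so u = 198.73/2,936.63 = 6.77%.
After the first change, unemployed and labor force both fall by 92.65 → E = 2,737.90, U = 106.08, labor force = 2,843.98 thousand.
After the second change, employed and labor force both rise by 126.33; unemployed unchanged → E = 2,864.23, U = 106.08, labor force = 2,970.31 thousand.
New unemployment rate = 106.08 / 2,970.31 = 3.57%.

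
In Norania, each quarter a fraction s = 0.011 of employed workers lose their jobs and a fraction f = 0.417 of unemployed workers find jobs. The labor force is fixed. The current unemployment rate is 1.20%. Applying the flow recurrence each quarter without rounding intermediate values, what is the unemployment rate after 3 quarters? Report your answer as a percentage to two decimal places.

Unemployment rate after three quarters ≈ 2.31%.

With a fixed labor force, u_{t+1} = u_t + s·(1−u_t) − f·u_t = u_t·(1−s−f) + s.
Here 1−s−f = 0.572 and s = 0.011.
u_1 = 0.012000 × 0.572 + 0.011 = 0.017864.
u_2 = 0.017864 × 0.572 + 0.011 = 0.021218.
u_3 = 0.021218 × 0.572 + 0.011 = 0.023137.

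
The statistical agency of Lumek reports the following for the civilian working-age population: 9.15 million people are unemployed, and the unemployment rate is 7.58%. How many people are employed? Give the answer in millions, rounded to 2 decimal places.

Labor force = U / u = 9.15 / 0.0758 ≈ 120.71 million.
Employed = labor force − unemployed = 120.71 − 9.15 = 111.56 million.

About 111.56 million are employed.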